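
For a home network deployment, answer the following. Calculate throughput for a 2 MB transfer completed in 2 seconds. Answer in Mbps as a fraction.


Given: file = 2 MB, time = 2 s
File in Mb = 2 * 8 = 16 Mb
Throughput = 16 / 2 Mbps
Throughput = 8 Mbps

8


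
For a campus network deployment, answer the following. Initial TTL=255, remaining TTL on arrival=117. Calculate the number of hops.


Given: initial TTL = 255, received TTL = 117
Hops = initial TTL - received TTL
Hops = 255 - 117 = 138

138


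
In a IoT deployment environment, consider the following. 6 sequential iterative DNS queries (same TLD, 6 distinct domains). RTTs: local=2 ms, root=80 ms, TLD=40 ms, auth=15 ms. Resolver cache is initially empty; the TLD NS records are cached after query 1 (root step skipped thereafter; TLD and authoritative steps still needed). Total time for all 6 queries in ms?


Lookup 1 (cold cache): local + root + TLD + auth = 2 + 80 + 40 + 15 = 137 ms
Lookups 2..6 (TLD NS cached -> skip root; new domain -> still ask TLD and auth): local + TLD + auth = 2 + 40 + 15 = 57 ms each
Remaining 5 lookups: 5 * 57 = 285 ms
Total = 137 + 285 = 422 ms

422


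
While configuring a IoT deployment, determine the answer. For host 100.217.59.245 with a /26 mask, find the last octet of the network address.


Given: IP = 100.217.59.245, prefix = /26
Subnet mask = 255.255.255.192
Last octet of IP: 245
Last octet of mask: 192
Network last octet = 245 AND 192 = 192

192


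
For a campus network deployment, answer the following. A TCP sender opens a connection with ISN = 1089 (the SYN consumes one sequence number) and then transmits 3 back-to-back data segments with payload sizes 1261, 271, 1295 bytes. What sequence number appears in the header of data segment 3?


The SYN occupies sequence number ISN = 1089, so the first data byte is ISN + 1 = 1090.
SEQ of data segment i = (ISN + 1) + sum of payload sizes of segments 1..i-1.
Segment 1: SEQ = 1090, payload = 1261 bytes
Segment 2: SEQ = 2351, payload = 271 bytes
Segment 3: SEQ = 2622, payload = 1295 bytes
SEQ of segment 3 = 1090 + 1261 + 271 = 2622

2622


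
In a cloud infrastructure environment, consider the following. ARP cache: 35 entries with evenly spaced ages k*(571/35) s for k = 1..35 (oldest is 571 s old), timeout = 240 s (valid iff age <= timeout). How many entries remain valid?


Ages are k * 571/35 s for k = 1..35 (spacing = 16.3143 s).
Entry k is valid iff k * 571/35 <= 240 iff k <= 35 * 240 / 571 = 14.7110
n_valid = floor(14.7110) = 14
(n_stale = 35 - 14 = 21)

14


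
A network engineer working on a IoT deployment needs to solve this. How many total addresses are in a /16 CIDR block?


Given: CIDR prefix /16
Host bits = 32 - 16 = 16
Total addresses = 2^16 = 65536

65536


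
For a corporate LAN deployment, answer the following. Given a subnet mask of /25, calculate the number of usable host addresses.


Given: subnet mask /25
Host bits = 32 - 25 = 7
Total addresses = 2^7 = 128
Usable hosts = 128 - 2 (network + broadcast) = 126

126


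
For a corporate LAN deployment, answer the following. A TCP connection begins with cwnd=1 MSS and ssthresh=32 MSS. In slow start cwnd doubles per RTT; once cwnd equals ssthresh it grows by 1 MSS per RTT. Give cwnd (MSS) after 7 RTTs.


RTT 0: cwnd = 1 MSS (initial)
RTT 1: cwnd = 2 MSS (slow start, doubled)
RTT 2: cwnd = 4 MSS (slow start, doubled)
RTT 3: cwnd = 8 MSS (slow start, doubled)
RTT 4: cwnd = 16 MSS (slow start, doubled)
RTT 5: cwnd = 32 MSS (slow start, doubled)
RTT 6: cwnd = 33 MSS (congestion avoidance, +1)
RTT 7: cwnd = 34 MSS (congestion avoidance, +1)

34


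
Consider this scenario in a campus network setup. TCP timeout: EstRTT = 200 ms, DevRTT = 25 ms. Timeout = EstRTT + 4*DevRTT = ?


Given: EstRTT = 200 ms, DevRTT = 25 ms
Timeout = EstRTT + 4 * DevRTT
4 * DevRTT = 4 * 25 = 100
Timeout = 200 + 100 = 300 ms

300


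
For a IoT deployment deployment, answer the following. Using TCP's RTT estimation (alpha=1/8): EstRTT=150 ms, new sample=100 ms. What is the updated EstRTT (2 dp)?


Given: EstRTT = 150 ms, SampleRTT = 100 ms, alpha = 1/8
New EstRTT = (1 - alpha) * EstRTT + alpha * SampleRTT
(7/8) * 150 = 131.25
(1/8) * 100 = 12.5
New EstRTT = 131.25 + 12.5 = 143.75 ms -> 143.75 ms (2 dp)

143.75


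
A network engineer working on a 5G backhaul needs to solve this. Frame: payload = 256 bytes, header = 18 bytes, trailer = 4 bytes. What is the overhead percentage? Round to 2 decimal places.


Given: payload = 256 B, header = 18 B, trailer = 4 B
Overhead bytes = header + trailer = 18 + 4 = 22
Total frame = payload + overhead = 256 + 22 = 278
Overhead % = 22 / 278 * 100 = 7.9137% -> 7.91% (2 dp)

7.91


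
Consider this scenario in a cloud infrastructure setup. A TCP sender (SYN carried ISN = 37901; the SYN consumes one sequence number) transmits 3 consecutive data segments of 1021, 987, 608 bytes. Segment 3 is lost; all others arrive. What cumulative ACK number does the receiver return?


SYN uses sequence number 37901; first data byte = ISN + 1 = 37902.
Segment 1: SEQ = 37902, len = 1021 B, covers [37902, 38922]
Segment 2: SEQ = 38923, len = 987 B, covers [38923, 39909]
Segment 3: SEQ = 39910, len = 608 B, covers [39910, 40517] [LOST]
In-order data received: bytes [37902, 39909] (segments 1..2).
Segment 3 missing -> gap begins at byte 39910.
Cumulative ACK = next expected in-order byte = 37902 + 1021 + 987 = 39910

39910


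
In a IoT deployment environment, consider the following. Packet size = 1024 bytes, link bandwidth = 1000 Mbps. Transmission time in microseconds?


Given: packet = 1024 bytes, bandwidth = 1000 Mbps
Packet in bits = 1024 * 8 = 8192 bits
Bandwidth = 1000 * 10^6 = 1000000000 bps
Time = 8192 / 1000000000 seconds
Time in us = 8192 * 10^6 / 1000000000 = 8.192

8.192


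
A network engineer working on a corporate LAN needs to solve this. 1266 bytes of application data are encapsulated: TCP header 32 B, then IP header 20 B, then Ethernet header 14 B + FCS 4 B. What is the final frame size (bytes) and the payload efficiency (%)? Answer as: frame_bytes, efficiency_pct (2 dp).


TCP segment = 1266 + 32 = 1298 B
IP packet = 1298 + 20 = 1318 B
Ethernet frame = 1318 + 14 + 4 = 1336 B
Efficiency = app / frame = 1266 / 1336 = 0.947605 = 94.7605% -> 94.76% (2 dp)

1336, 94.76


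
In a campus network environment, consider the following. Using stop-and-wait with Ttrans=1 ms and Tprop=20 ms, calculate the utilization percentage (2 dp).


Given: Ttrans = 1 ms, Tprop = 20 ms
RTT = 2 * Tprop = 2 * 20 = 40 ms
U = Ttrans / (Ttrans + RTT)
U = 1 / (1 + 40)
U = 1 / 41 = 0.02439
U% = 2.44%

2.44


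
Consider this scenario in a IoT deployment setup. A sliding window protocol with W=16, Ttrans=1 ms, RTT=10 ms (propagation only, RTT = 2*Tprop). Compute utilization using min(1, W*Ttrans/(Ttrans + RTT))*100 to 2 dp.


Given: W = 16, Ttrans = 1 ms, RTT = 10 ms (= 2 * Tprop, Tprop = 5 ms)
Cycle time = Ttrans + RTT = 1 + 10 = 11 ms (first packet sent until its ACK returns)
W * Ttrans = 16 * 1 = 16 ms of sending per cycle
W * Ttrans / (Ttrans + RTT) = 16 / 11 = 1.454545
U = min(1, 1.454545) = 1.000000
U% = 100.00%

100.00


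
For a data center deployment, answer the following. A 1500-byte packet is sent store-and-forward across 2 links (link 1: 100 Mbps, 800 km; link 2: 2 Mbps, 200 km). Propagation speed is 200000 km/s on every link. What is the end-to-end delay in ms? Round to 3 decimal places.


Packet = 1500 bytes = 12000 bits. Store-and-forward: sum (t_trans + t_prop) per link.
Link 1: t_trans = 12000/(100*10^6) s = 0.1200 ms; t_prop = 800/200000 s = 4.0000 ms; subtotal = 4.1200 ms
Link 2: t_trans = 12000/(2*10^6) s = 6.0000 ms; t_prop = 200/200000 s = 1.0000 ms; subtotal = 7.0000 ms
End-to-end = 4.1200 + 7.0000 = 11.1200 ms -> 11.120 ms (3 dp)

11.120


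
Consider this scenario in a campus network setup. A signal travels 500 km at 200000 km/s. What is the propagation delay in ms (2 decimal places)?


Given: distance = 500 km, speed = 200000 km/s
Delay = distance / speed = 500 / 200000 seconds
Delay in ms = 500 * 1000 / 200000
Delay = 2.5000 ms
Rounded to 2 dp = 2.50 ms

2.50


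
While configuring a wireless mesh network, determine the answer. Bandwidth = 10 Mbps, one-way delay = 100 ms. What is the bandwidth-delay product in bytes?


Given: bandwidth = 10 Mbps, delay = 100 ms
BDP in bits = 10 * 10^6 * 100 / 1000
BDP in bits = 1000000
BDP in bytes = 1000000 / 8 = 125000

125000


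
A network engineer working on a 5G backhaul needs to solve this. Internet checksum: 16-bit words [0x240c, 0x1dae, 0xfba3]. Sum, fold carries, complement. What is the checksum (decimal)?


Given words: [0x240c, 0x1dae, 0xfba3]
Step 1: Sum all words
Raw sum = 9228 + 7598 + 64419 = 81245
Step 2: Fold carry: (15709 + 1) = 15710
One's complement = ~15710 & 0xFFFF = 49825

49825


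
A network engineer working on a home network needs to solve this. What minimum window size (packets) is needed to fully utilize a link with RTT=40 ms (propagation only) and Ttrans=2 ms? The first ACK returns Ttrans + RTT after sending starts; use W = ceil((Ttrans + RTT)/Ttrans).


Given: Ttrans = 2 ms, RTT = 40 ms (= 2 * Tprop, Tprop = 20 ms)
Time until first ACK returns = Ttrans + RTT = 2 + 40 = 42 ms
Need W * Ttrans >= Ttrans + RTT  ->  W >= (Ttrans + RTT) / Ttrans
(Ttrans + RTT) / Ttrans = 42 / 2 = 21
W_min = ceil(21) = 21

21


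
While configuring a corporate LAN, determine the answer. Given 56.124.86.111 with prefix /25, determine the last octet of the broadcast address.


Given: IP = 56.124.86.111, prefix = /25
Host bits = 32 - 25 = 7
Network last octet = 111 AND mask = 0
Host part size = 2^7 - 1 = 127
Broadcast last octet = 0 OR 127 = 127

127


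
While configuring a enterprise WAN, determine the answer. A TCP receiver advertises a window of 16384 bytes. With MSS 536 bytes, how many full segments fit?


Given: RWND = 16384 bytes, MSS = 536 bytes
Full segments = floor(RWND / MSS)
Full segments = floor(16384 / 536)
Full segments = floor(30.5672) = 30

30


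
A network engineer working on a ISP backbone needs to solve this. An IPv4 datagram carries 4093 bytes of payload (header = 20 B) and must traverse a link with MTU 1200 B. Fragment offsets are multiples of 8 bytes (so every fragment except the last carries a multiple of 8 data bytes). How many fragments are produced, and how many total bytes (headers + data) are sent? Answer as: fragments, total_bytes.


Max data per non-final fragment = floor((MTU - header)/8)*8 = floor((1200 - 20)/8)*8 = floor(1180/8)*8 = 1176 B
Final fragment needs no 8-byte alignment: it can carry up to MTU - header = 1180 B
Non-final fragments needed = ceil((payload - 1180) / 1176) = ceil(2913/1176) = ceil(2.4770) = 3
Number of fragments = 3 + 1 = 4
Fragment sizes (data): 3 * 1176 B + 565 B (last, 565 <= 1180 OK)
Total bytes sent = payload + n_frags * header = 4093 + 4*20 = 4093 + 80 = 4173 B

4, 4173


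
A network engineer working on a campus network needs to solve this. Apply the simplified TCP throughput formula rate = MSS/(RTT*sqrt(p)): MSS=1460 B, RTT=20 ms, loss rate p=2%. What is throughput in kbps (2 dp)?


Given: MSS = 1460 bytes, RTT = 20 ms, loss = 2%
RTT in seconds = 20 / 1000 = 0.02
Loss rate = 2% = 0.02
sqrt(loss) = sqrt(0.02) = 0.141421356237
Throughput (bytes/s) = 1460 / (0.02 * 0.141421356237) = 516187.9503
Throughput (kbps) = 516187.9503 * 8 / 1000 = 4129.503602 -> 4129.50 kbps (2 dp)

4129.50


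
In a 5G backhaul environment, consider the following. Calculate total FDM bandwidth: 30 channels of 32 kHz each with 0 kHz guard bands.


Given: 30 channels, 32 kHz each, guard = 0 kHz
Channel bandwidth = 30 * 32 = 960 kHz
Guard bands = 29 gaps * 0 kHz = 0 kHz
Total = 960 + 0 = 960 kHz

960


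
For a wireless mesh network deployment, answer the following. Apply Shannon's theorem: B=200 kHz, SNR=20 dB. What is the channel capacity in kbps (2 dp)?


Given: B = 200 kHz, SNR = 20 dB
SNR linear = 10^(20/10) = 100
1 + SNR = 101
log2(101) = 6.6582114828
C = 200 * 1000 * 6.6582114828 = 1331642.2966 bps
C = 1331.642297 kbps -> 1331.64 kbps (2 dp)

1331.64


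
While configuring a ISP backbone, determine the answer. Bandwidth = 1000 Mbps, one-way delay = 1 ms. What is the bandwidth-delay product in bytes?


Given: bandwidth = 1000 Mbps, delay = 1 ms
BDP in bits = 1000 * 10^6 * 1 / 1000
BDP in bits = 1000000
BDP in bytes = 1000000 / 8 = 125000

125000


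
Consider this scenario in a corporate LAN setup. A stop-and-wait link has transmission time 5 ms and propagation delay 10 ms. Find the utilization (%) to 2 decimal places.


Given: Ttrans = 5 ms, Tprop = 10 ms
RTT = 2 * Tprop = 2 * 10 = 20 ms
U = Ttrans / (Ttrans + RTT)
U = 5 / (5 + 20)
U = 5 / 25 = 0.2
U% = 20.00%

20.00


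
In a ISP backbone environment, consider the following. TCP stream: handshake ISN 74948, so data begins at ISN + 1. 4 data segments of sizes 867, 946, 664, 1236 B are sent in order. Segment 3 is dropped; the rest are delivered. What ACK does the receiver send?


SYN uses sequence number 74948; first data byte = ISN + 1 = 74949.
Segment 1: SEQ = 74949, len = 867 B, covers [74949, 75815]
Segment 2: SEQ = 75816, len = 946 B, covers [75816, 76761]
Segment 3: SEQ = 76762, len = 664 B, covers [76762, 77425] [LOST]
Segment 4: SEQ = 77426, len = 1236 B, covers [77426, 78661]
In-order data received: bytes [74949, 76761] (segments 1..2).
Segment 3 missing -> gap begins at byte 76762; later segments buffered out of order.
Cumulative ACK = next expected in-order byte = 74949 + 867 + 946 = 76762

76762


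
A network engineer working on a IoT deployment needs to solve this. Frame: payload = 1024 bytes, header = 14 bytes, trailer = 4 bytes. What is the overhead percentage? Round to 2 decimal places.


Given: payload = 1024 B, header = 14 B, trailer = 4 B
Overhead bytes = header + trailer = 14 + 4 = 18
Total frame = payload + overhead = 1024 + 18 = 1042
Overhead % = 18 / 1042 * 100 = 1.7274% -> 1.73% (2 dp)

1.73


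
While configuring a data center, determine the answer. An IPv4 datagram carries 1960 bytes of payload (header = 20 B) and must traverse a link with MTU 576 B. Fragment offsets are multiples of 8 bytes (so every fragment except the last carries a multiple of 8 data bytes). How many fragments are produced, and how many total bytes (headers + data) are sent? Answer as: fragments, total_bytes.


Max data per non-final fragment = floor((MTU - header)/8)*8 = floor((576 - 20)/8)*8 = floor(556/8)*8 = 552 B
Final fragment needs no 8-byte alignment: it can carry up to MTU - header = 556 B
Non-final fragments needed = ceil((payload - 556) / 552) = ceil(1404/552) = ceil(2.5435) = 3
Number of fragments = 3 + 1 = 4
Fragment sizes (data): 3 * 552 B + 304 B (last, 304 <= 556 OK)
Total bytes sent = payload + n_frags * header = 1960 + 4*20 = 1960 + 80 = 2040 B

4, 2040


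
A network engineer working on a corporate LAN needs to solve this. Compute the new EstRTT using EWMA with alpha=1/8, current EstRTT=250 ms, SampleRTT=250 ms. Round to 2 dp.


Given: EstRTT = 250 ms, SampleRTT = 250 ms, alpha = 1/8
New EstRTT = (1 - alpha) * EstRTT + alpha * SampleRTT
(7/8) * 250 = 218.75
(1/8) * 250 = 31.25
New EstRTT = 218.75 + 31.25 = 250 ms -> 250.00 ms (2 dp)

250.00


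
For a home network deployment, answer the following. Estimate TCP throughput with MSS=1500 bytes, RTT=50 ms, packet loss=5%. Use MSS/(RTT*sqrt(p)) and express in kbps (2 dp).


Given: MSS = 1500 bytes, RTT = 50 ms, loss = 5%
RTT in seconds = 50 / 1000 = 0.05
Loss rate = 5% = 0.05
sqrt(loss) = sqrt(0.05) = 0.223606797750
Throughput (bytes/s) = 1500 / (0.05 * 0.223606797750) = 134164.0786
Throughput (kbps) = 134164.0786 * 8 / 1000 = 1073.312629 -> 1073.31 kbps (2 dp)

1073.31


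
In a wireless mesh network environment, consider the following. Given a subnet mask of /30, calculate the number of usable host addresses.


Given: subnet mask /30
Host bits = 32 - 30 = 2
Total addresses = 2^2 = 4
Usable hosts = 4 - 2 (network + broadcast) = 2

2


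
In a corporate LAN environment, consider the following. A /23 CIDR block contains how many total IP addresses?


Given: CIDR prefix /23
Host bits = 32 - 23 = 9
Total addresses = 2^9 = 512

512


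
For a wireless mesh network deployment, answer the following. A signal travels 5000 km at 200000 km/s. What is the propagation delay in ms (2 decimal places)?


Given: distance = 5000 km, speed = 200000 km/s
Delay = distance / speed = 5000 / 200000 seconds
Delay in ms = 5000 * 1000 / 200000
Delay = 25.0000 ms
Rounded to 2 dp = 25.00 ms

25.00


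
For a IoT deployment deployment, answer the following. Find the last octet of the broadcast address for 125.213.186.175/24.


Given: IP = 125.213.186.175, prefix = /24
Host bits = 32 - 24 = 8
Network last octet = 175 AND mask = 0
Host part size = 2^8 - 1 = 255
Broadcast last octet = 0 OR 255 = 255

255


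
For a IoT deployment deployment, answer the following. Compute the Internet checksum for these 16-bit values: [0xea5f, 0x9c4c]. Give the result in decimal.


Given words: [0xea5f, 0x9c4c]
Step 1: Sum all words
Raw sum = 59999 + 40012 = 100011
Step 2: Fold carry: (34475 + 1) = 34476
One's complement = ~34476 & 0xFFFF = 31059

31059


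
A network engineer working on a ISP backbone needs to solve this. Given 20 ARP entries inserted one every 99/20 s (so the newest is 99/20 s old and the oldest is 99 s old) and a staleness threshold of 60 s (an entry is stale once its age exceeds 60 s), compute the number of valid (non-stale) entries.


Ages are k * 99/20 s for k = 1..20 (spacing = 4.9500 s).
Entry k is valid iff k * 99/20 <= 60 iff k <= 20 * 60 / 99 = 12.1212
n_valid = floor(12.1212) = 12
(n_stale = 20 - 12 = 8)

12


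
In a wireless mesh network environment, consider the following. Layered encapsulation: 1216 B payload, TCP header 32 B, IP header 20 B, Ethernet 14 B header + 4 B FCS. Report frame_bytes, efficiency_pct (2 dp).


TCP segment = 1216 + 32 = 1248 B
IP packet = 1248 + 20 = 1268 B
Ethernet frame = 1268 + 14 + 4 = 1286 B
Efficiency = app / frame = 1216 / 1286 = 0.945568 = 94.5568% -> 94.56% (2 dp)

1286, 94.56


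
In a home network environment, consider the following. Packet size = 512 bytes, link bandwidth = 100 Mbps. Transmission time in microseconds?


Given: packet = 512 bytes, bandwidth = 100 Mbps
Packet in bits = 512 * 8 = 4096 bits
Bandwidth = 100 * 10^6 = 100000000 bps
Time = 4096 / 100000000 seconds
Time in us = 4096 * 10^6 / 100000000 = 40.96

40.96


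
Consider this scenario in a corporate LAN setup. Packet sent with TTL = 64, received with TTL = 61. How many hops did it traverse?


Given: initial TTL = 64, received TTL = 61
Hops = initial TTL - received TTL
Hops = 64 - 61 = 3

3


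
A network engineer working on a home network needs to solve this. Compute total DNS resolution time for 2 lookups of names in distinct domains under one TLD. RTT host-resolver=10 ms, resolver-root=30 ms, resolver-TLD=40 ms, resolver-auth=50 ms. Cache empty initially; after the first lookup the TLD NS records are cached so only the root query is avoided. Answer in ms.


Lookup 1 (cold cache): local + root + TLD + auth = 10 + 30 + 40 + 50 = 130 ms
Lookups 2..2 (TLD NS cached -> skip root; new domain -> still ask TLD and auth): local + TLD + auth = 10 + 40 + 50 = 100 ms each
Remaining 1 lookups: 1 * 100 = 100 ms
Total = 130 + 100 = 230 ms

230


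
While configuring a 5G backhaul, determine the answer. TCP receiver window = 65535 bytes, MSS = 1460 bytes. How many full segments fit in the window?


Given: RWND = 65535 bytes, MSS = 1460 bytes
Full segments = floor(RWND / MSS)
Full segments = floor(65535 / 1460)
Full segments = floor(44.887) = 44

44


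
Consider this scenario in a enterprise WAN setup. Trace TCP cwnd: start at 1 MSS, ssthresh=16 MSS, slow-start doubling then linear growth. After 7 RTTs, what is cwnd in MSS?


RTT 0: cwnd = 1 MSS (initial)
RTT 1: cwnd = 2 MSS (slow start, doubled)
RTT 2: cwnd = 4 MSS (slow start, doubled)
RTT 3: cwnd = 8 MSS (slow start, doubled)
RTT 4: cwnd = 16 MSS (slow start, doubled)
RTT 5: cwnd = 17 MSS (congestion avoidance, +1)
RTT 6: cwnd = 18 MSS (congestion avoidance, +1)
RTT 7: cwnd = 19 MSS (congestion avoidance, +1)

19


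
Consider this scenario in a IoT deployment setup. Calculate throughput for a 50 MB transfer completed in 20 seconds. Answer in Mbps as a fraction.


Given: file = 50 MB, time = 20 s
File in Mb = 50 * 8 = 400 Mb
Throughput = 400 / 20 Mbps
Throughput = 20 Mbps

20


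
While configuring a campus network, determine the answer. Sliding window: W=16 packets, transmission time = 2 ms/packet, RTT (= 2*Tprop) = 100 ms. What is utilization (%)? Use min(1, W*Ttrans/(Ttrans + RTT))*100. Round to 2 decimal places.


Given: W = 16, Ttrans = 2 ms, RTT = 100 ms (= 2 * Tprop, Tprop = 50 ms)
Cycle time = Ttrans + RTT = 2 + 100 = 102 ms (first packet sent until its ACK returns)
W * Ttrans = 16 * 2 = 32 ms of sending per cycle
W * Ttrans / (Ttrans + RTT) = 32 / 102 = 0.313725
U = min(1, 0.313725) = 0.313725
U% = 31.37%

31.37


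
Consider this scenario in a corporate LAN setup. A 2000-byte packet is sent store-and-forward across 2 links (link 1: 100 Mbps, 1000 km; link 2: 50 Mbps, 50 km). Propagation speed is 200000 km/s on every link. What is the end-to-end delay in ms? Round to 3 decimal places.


Packet = 2000 bytes = 16000 bits. Store-and-forward: sum (t_trans + t_prop) per link.
Link 1: t_trans = 16000/(100*10^6) s = 0.1600 ms; t_prop = 1000/200000 s = 5.0000 ms; subtotal = 5.1600 ms
Link 2: t_trans = 16000/(50*10^6) s = 0.3200 ms; t_prop = 50/200000 s = 0.2500 ms; subtotal = 0.5700 ms
End-to-end = 5.1600 + 0.5700 = 5.7300 ms -> 5.730 ms (3 dp)

5.730


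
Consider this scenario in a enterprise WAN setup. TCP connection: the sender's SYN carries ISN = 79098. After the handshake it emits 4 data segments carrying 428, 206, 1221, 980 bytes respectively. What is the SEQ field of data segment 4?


The SYN occupies sequence number ISN = 79098, so the first data byte is ISN + 1 = 79099.
SEQ of data segment i = (ISN + 1) + sum of payload sizes of segments 1..i-1.
Segment 1: SEQ = 79099, payload = 428 bytes
Segment 2: SEQ = 79527, payload = 206 bytes
Segment 3: SEQ = 79733, payload = 1221 bytes
Segment 4: SEQ = 80954, payload = 980 bytes
SEQ of segment 4 = 79099 + 428 + 206 + 1221 = 80954

80954


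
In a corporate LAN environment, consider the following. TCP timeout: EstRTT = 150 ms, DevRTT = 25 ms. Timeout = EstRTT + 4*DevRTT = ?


Given: EstRTT = 150 ms, DevRTT = 25 ms
Timeout = EstRTT + 4 * DevRTT
4 * DevRTT = 4 * 25 = 100
Timeout = 150 + 100 = 250 ms

250


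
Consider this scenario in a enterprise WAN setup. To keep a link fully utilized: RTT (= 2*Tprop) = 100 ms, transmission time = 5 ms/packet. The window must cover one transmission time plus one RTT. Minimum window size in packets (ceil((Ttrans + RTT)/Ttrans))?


Given: Ttrans = 5 ms, RTT = 100 ms (= 2 * Tprop, Tprop = 50 ms)
Time until first ACK returns = Ttrans + RTT = 5 + 100 = 105 ms
Need W * Ttrans >= Ttrans + RTT  ->  W >= (Ttrans + RTT) / Ttrans
(Ttrans + RTT) / Ttrans = 105 / 5 = 21
W_min = ceil(21) = 21

21


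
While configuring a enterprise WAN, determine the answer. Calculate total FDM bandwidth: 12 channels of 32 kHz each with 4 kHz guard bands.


Given: 12 channels, 32 kHz each, guard = 4 kHz
Channel bandwidth = 12 * 32 = 384 kHz
Guard bands = 11 gaps * 4 kHz = 44 kHz
Total = 384 + 44 = 428 kHz

428


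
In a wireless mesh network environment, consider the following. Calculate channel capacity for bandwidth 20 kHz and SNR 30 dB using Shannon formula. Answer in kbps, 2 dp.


Given: B = 20 kHz, SNR = 30 dB
SNR linear = 10^(30/10) = 1000
1 + SNR = 1001
log2(1001) = 9.9672262588
C = 20 * 1000 * 9.9672262588 = 199344.5252 bps
C = 199.344525 kbps -> 199.34 kbps (2 dp)

199.34


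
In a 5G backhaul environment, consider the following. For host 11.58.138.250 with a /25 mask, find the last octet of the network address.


Given: IP = 11.58.138.250, prefix = /25
Subnet mask = 255.255.255.128
Last octet of IP: 250
Last octet of mask: 128
Network last octet = 250 AND 128 = 128

128


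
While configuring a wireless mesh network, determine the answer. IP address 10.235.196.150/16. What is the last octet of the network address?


Given: IP = 10.235.196.150, prefix = /16
Subnet mask = 255.255.0.0
Last octet of IP: 150
Last octet of mask: 0
Network last octet = 150 AND 0 = 0

0


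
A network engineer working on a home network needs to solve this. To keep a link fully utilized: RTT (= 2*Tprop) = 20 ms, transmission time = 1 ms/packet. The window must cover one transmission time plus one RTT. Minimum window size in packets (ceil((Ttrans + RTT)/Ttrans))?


Given: Ttrans = 1 ms, RTT = 20 ms (= 2 * Tprop, Tprop = 10 ms)
Time until first ACK returns = Ttrans + RTT = 1 + 20 = 21 ms
Need W * Ttrans >= Ttrans + RTT  ->  W >= (Ttrans + RTT) / Ttrans
(Ttrans + RTT) / Ttrans = 21 / 1 = 21
W_min = ceil(21) = 21

21


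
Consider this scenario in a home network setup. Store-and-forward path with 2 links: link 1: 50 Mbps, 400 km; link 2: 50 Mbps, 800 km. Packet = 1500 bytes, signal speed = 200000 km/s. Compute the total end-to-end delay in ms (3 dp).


Packet = 1500 bytes = 12000 bits. Store-and-forward: sum (t_trans + t_prop) per link.
Link 1: t_trans = 12000/(50*10^6) s = 0.2400 ms; t_prop = 400/200000 s = 2.0000 ms; subtotal = 2.2400 ms
Link 2: t_trans = 12000/(50*10^6) s = 0.2400 ms; t_prop = 800/200000 s = 4.0000 ms; subtotal = 4.2400 ms
End-to-end = 2.2400 + 4.2400 = 6.4800 ms -> 6.480 ms (3 dp)

6.480


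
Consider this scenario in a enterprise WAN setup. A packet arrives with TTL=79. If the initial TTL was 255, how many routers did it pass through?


Given: initial TTL = 255, received TTL = 79
Hops = initial TTL - received TTL
Hops = 255 - 79 = 176

176


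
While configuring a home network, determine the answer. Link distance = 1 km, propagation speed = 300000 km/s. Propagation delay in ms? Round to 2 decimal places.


Given: distance = 1 km, speed = 300000 km/s
Delay = distance / speed = 1 / 300000 seconds
Delay in ms = 1 * 1000 / 300000
Delay = 0.0033 ms
Rounded to 2 dp = 0.00 ms

0.00


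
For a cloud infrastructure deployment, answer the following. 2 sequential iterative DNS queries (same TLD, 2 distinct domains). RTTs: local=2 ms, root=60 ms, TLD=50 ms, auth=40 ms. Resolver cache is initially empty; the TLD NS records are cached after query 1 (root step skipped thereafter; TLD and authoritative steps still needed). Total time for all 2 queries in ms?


Lookup 1 (cold cache): local + root + TLD + auth = 2 + 60 + 50 + 40 = 152 ms
Lookups 2..2 (TLD NS cached -> skip root; new domain -> still ask TLD and auth): local + TLD + auth = 2 + 50 + 40 = 92 ms each
Remaining 1 lookups: 1 * 92 = 92 ms
Total = 152 + 92 = 244 ms

244


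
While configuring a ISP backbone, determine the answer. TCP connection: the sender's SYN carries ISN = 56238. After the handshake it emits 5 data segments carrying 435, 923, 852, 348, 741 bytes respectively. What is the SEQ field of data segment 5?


The SYN occupies sequence number ISN = 56238, so the first data byte is ISN + 1 = 56239.
SEQ of data segment i = (ISN + 1) + sum of payload sizes of segments 1..i-1.
Segment 1: SEQ = 56239, payload = 435 bytes
Segment 2: SEQ = 56674, payload = 923 bytes
Segment 3: SEQ = 57597, payload = 852 bytes
Segment 4: SEQ = 58449, payload = 348 bytes
Segment 5: SEQ = 58797, payload = 741 bytes
SEQ of segment 5 = 56239 + 435 + 923 + 852 + 348 = 58797

58797


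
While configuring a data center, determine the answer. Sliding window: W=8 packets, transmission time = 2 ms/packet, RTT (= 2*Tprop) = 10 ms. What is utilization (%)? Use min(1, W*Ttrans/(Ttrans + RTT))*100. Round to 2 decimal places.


Given: W = 8, Ttrans = 2 ms, RTT = 10 ms (= 2 * Tprop, Tprop = 5 ms)
Cycle time = Ttrans + RTT = 2 + 10 = 12 ms (first packet sent until its ACK returns)
W * Ttrans = 8 * 2 = 16 ms of sending per cycle
W * Ttrans / (Ttrans + RTT) = 16 / 12 = 1.333333
U = min(1, 1.333333) = 1.000000
U% = 100.00%

100.00


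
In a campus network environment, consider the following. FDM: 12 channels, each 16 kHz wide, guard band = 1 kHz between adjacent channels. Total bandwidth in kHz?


Given: 12 channels, 16 kHz each, guard = 1 kHz
Channel bandwidth = 12 * 16 = 192 kHz
Guard bands = 11 gaps * 1 kHz = 11 kHz
Total = 192 + 11 = 203 kHz

203


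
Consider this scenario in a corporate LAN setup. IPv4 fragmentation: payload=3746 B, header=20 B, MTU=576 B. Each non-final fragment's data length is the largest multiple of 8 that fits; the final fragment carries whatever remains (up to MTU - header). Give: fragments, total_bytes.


Max data per non-final fragment = floor((MTU - header)/8)*8 = floor((576 - 20)/8)*8 = floor(556/8)*8 = 552 B
Final fragment needs no 8-byte alignment: it can carry up to MTU - header = 556 B
Non-final fragments needed = ceil((payload - 556) / 552) = ceil(3190/552) = ceil(5.7790) = 6
Number of fragments = 6 + 1 = 7
Fragment sizes (data): 6 * 552 B + 434 B (last, 434 <= 556 OK)
Total bytes sent = payload + n_frags * header = 3746 + 7*20 = 3746 + 140 = 3886 B

7, 3886


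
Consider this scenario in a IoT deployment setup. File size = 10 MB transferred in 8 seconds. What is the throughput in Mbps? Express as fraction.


Given: file = 10 MB, time = 8 s
File in Mb = 10 * 8 = 80 Mb
Throughput = 80 / 8 Mbps
Throughput = 10 Mbps

10


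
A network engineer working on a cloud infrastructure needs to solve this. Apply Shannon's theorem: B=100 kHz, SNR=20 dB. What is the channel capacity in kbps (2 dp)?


Given: B = 100 kHz, SNR = 20 dB
SNR linear = 10^(20/10) = 100
1 + SNR = 101
log2(101) = 6.6582114828
C = 100 * 1000 * 6.6582114828 = 665821.1483 bps
C = 665.821148 kbps -> 665.82 kbps (2 dp)

665.82


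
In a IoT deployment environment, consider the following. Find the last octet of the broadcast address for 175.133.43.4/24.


Given: IP = 175.133.43.4, prefix = /24
Host bits = 32 - 24 = 8
Network last octet = 4 AND mask = 0
Host part size = 2^8 - 1 = 255
Broadcast last octet = 0 OR 255 = 255

255


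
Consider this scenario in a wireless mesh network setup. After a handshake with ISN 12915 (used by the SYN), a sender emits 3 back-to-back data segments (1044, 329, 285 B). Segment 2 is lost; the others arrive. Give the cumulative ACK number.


SYN uses sequence number 12915; first data byte = ISN + 1 = 12916.
Segment 1: SEQ = 12916, len = 1044 B, covers [12916, 13959]
Segment 2: SEQ = 13960, len = 329 B, covers [13960, 14288] [LOST]
Segment 3: SEQ = 14289, len = 285 B, covers [14289, 14573]
In-order data received: bytes [12916, 13959] (segments 1..1).
Segment 2 missing -> gap begins at byte 13960; later segments buffered out of order.
Cumulative ACK = next expected in-order byte = 12916 + 1044 = 13960

13960


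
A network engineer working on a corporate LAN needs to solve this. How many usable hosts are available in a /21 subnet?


Given: subnet mask /21
Host bits = 32 - 21 = 11
Total addresses = 2^11 = 2048
Usable hosts = 2048 - 2 (network + broadcast) = 2046

2046


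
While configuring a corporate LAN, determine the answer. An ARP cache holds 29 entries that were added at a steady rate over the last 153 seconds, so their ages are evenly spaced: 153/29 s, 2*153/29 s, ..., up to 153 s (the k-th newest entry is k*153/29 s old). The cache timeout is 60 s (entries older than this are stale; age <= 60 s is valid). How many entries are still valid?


Ages are k * 153/29 s for k = 1..29 (spacing = 5.2759 s).
Entry k is valid iff k * 153/29 <= 60 iff k <= 29 * 60 / 153 = 11.3725
n_valid = floor(11.3725) = 11
(n_stale = 29 - 11 = 18)

11


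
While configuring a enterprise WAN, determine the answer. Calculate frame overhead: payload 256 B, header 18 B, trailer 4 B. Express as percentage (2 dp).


Given: payload = 256 B, header = 18 B, trailer = 4 B
Overhead bytes = header + trailer = 18 + 4 = 22
Total frame = payload + overhead = 256 + 22 = 278
Overhead % = 22 / 278 * 100 = 7.9137% -> 7.91% (2 dp)

7.91


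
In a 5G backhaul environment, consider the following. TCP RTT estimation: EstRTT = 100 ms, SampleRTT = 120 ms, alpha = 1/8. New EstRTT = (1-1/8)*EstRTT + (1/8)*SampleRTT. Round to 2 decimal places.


Given: EstRTT = 100 ms, SampleRTT = 120 ms, alpha = 1/8
New EstRTT = (1 - alpha) * EstRTT + alpha * SampleRTT
(7/8) * 100 = 87.5
(1/8) * 120 = 15
New EstRTT = 87.5 + 15 = 102.5 ms -> 102.50 ms (2 dp)

102.50


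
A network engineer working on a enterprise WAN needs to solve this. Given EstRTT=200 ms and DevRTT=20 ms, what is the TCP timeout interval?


Given: EstRTT = 200 ms, DevRTT = 20 ms
Timeout = EstRTT + 4 * DevRTT
4 * DevRTT = 4 * 20 = 80
Timeout = 200 + 80 = 280 ms

280


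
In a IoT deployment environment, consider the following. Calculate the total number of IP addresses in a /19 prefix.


Given: CIDR prefix /19
Host bits = 32 - 19 = 13
Total addresses = 2^13 = 8192

8192


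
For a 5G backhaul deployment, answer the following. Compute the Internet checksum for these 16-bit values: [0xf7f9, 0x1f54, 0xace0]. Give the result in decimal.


Given words: [0xf7f9, 0x1f54, 0xace0]
Step 1: Sum all words
Raw sum = 63481 + 8020 + 44256 = 115757
Step 2: Fold carry: (50221 + 1) = 50222
One's complement = ~50222 & 0xFFFF = 15313

15313


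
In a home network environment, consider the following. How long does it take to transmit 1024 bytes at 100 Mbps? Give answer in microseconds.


Given: packet = 1024 bytes, bandwidth = 100 Mbps
Packet in bits = 1024 * 8 = 8192 bits
Bandwidth = 100 * 10^6 = 100000000 bps
Time = 8192 / 100000000 seconds
Time in us = 8192 * 10^6 / 100000000 = 81.92

81.92


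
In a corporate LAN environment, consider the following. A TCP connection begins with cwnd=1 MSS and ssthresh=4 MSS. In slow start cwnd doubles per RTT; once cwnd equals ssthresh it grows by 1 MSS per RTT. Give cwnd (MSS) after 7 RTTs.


RTT 0: cwnd = 1 MSS (initial)
RTT 1: cwnd = 2 MSS (slow start, doubled)
RTT 2: cwnd = 4 MSS (slow start, doubled)
RTT 3: cwnd = 5 MSS (congestion avoidance, +1)
RTT 4: cwnd = 6 MSS (congestion avoidance, +1)
RTT 5: cwnd = 7 MSS (congestion avoidance, +1)
RTT 6: cwnd = 8 MSS (congestion avoidance, +1)
RTT 7: cwnd = 9 MSS (congestion avoidance, +1)

9


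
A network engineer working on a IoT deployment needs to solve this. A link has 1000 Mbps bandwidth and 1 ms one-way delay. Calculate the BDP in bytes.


Given: bandwidth = 1000 Mbps, delay = 1 ms
BDP in bits = 1000 * 10^6 * 1 / 1000
BDP in bits = 1000000
BDP in bytes = 1000000 / 8 = 125000

125000


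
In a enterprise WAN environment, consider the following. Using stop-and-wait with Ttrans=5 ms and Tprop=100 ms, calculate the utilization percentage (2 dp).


Given: Ttrans = 5 ms, Tprop = 100 ms
RTT = 2 * Tprop = 2 * 100 = 200 ms
U = Ttrans / (Ttrans + RTT)
U = 5 / (5 + 200)
U = 5 / 205 = 0.02439
U% = 2.44%

2.44


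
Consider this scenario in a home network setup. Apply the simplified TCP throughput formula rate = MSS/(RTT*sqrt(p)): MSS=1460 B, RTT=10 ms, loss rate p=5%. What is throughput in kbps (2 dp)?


Given: MSS = 1460 bytes, RTT = 10 ms, loss = 5%
RTT in seconds = 10 / 1000 = 0.01
Loss rate = 5% = 0.05
sqrt(loss) = sqrt(0.05) = 0.223606797750
Throughput (bytes/s) = 1460 / (0.01 * 0.223606797750) = 652931.8494
Throughput (kbps) = 652931.8494 * 8 / 1000 = 5223.454795 -> 5223.45 kbps (2 dp)

5223.45


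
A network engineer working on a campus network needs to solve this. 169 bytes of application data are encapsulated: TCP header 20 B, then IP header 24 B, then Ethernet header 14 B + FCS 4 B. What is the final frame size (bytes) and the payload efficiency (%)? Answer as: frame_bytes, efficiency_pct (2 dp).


TCP segment = 169 + 20 = 189 B
IP packet = 189 + 24 = 213 B
Ethernet frame = 213 + 14 + 4 = 231 B
Efficiency = app / frame = 169 / 231 = 0.731602 = 73.1602% -> 73.16% (2 dp)

231, 73.16


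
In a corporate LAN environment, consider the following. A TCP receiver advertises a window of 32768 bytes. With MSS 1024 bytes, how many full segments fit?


Given: RWND = 32768 bytes, MSS = 1024 bytes
Full segments = floor(RWND / MSS)
Full segments = floor(32768 / 1024)
Full segments = floor(32.0) = 32

32


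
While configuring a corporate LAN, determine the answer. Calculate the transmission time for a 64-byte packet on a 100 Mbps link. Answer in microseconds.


Given: packet = 64 bytes, bandwidth = 100 Mbps
Packet in bits = 64 * 8 = 512 bits
Bandwidth = 100 * 10^6 = 100000000 bps
Time = 512 / 100000000 seconds
Time in us = 512 * 10^6 / 100000000 = 5.12

5.12


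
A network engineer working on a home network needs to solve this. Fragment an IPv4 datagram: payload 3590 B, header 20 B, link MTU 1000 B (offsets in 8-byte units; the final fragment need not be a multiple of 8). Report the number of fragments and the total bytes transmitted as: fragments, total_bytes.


Max data per non-final fragment = floor((MTU - header)/8)*8 = floor((1000 - 20)/8)*8 = floor(980/8)*8 = 976 B
Final fragment needs no 8-byte alignment: it can carry up to MTU - header = 980 B
Non-final fragments needed = ceil((payload - 980) / 976) = ceil(2610/976) = ceil(2.6742) = 3
Number of fragments = 3 + 1 = 4
Fragment sizes (data): 3 * 976 B + 662 B (last, 662 <= 980 OK)
Total bytes sent = payload + n_frags * header = 3590 + 4*20 = 3590 + 80 = 3670 B

4, 3670


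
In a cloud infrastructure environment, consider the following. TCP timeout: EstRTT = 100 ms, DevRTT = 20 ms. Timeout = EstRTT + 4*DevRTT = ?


Given: EstRTT = 100 ms, DevRTT = 20 ms
Timeout = EstRTT + 4 * DevRTT
4 * DevRTT = 4 * 20 = 80
Timeout = 100 + 80 = 180 ms

180


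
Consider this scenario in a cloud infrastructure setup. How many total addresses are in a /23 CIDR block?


Given: CIDR prefix /23
Host bits = 32 - 23 = 9
Total addresses = 2^9 = 512

512


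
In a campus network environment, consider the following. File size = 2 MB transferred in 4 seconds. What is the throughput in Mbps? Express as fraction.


Given: file = 2 MB, time = 4 s
File in Mb = 2 * 8 = 16 Mb
Throughput = 16 / 4 Mbps
Throughput = 4 Mbps

4


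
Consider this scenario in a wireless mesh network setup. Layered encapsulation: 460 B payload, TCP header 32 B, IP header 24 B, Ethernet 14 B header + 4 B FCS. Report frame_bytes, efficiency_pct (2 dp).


TCP segment = 460 + 32 = 492 B
IP packet = 492 + 24 = 516 B
Ethernet frame = 516 + 14 + 4 = 534 B
Efficiency = app / frame = 460 / 534 = 0.861423 = 86.1423% -> 86.14% (2 dp)

534, 86.14


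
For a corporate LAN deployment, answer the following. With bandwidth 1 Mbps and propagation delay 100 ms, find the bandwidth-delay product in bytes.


Given: bandwidth = 1 Mbps, delay = 100 ms
BDP in bits = 1 * 10^6 * 100 / 1000
BDP in bits = 100000
BDP in bytes = 100000 / 8 = 12500

12500


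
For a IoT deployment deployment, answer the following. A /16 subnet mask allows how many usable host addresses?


Given: subnet mask /16
Host bits = 32 - 16 = 16
Total addresses = 2^16 = 65536
Usable hosts = 65536 - 2 (network + broadcast) = 65534

65534


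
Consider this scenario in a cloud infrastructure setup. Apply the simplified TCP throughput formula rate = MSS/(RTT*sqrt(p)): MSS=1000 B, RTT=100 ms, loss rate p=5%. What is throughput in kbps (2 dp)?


Given: MSS = 1000 bytes, RTT = 100 ms, loss = 5%
RTT in seconds = 100 / 1000 = 0.1
Loss rate = 5% = 0.05
sqrt(loss) = sqrt(0.05) = 0.223606797750
Throughput (bytes/s) = 1000 / (0.1 * 0.223606797750) = 44721.3595
Throughput (kbps) = 44721.3595 * 8 / 1000 = 357.770876 -> 357.77 kbps (2 dp)

357.77


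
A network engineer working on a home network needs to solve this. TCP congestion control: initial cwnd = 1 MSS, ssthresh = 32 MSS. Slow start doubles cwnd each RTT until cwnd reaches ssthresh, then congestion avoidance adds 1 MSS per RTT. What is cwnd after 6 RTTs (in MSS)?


RTT 0: cwnd = 1 MSS (initial)
RTT 1: cwnd = 2 MSS (slow start, doubled)
RTT 2: cwnd = 4 MSS (slow start, doubled)
RTT 3: cwnd = 8 MSS (slow start, doubled)
RTT 4: cwnd = 16 MSS (slow start, doubled)
RTT 5: cwnd = 32 MSS (slow start, doubled)
RTT 6: cwnd = 33 MSS (congestion avoidance, +1)

33
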